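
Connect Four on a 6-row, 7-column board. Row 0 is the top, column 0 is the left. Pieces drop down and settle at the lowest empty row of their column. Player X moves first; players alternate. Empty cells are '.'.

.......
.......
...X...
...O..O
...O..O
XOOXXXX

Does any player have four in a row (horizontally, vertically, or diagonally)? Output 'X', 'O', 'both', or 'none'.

X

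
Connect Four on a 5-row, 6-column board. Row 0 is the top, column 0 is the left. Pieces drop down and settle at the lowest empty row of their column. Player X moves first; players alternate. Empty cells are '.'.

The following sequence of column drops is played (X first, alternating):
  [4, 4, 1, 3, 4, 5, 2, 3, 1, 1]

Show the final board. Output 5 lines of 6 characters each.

Move 1: X drops in col 4, lands at row 4
Move 2: O drops in col 4, lands at row 3
Move 3: X drops in col 1, lands at row 4
Move 4: O drops in col 3, lands at row 4
Move 5: X drops in col 4, lands at row 2
Move 6: O drops in col 5, lands at row 4
Move 7: X drops in col 2, lands at row 4
Move 8: O drops in col 3, lands at row 3
Move 9: X drops in col 1, lands at row 3
Move 10: O drops in col 1, lands at row 2

Answer: ......
......
.O..X.
.X.OO.
.XXOXO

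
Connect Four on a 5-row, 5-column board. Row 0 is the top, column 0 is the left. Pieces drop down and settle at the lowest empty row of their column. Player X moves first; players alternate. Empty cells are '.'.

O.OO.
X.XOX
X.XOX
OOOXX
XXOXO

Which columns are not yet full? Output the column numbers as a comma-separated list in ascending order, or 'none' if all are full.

Answer: 1,4

Derivation:
col 0: top cell = 'O' → FULL
col 1: top cell = '.' → open
col 2: top cell = 'O' → FULL
col 3: top cell = 'O' → FULL
col 4: top cell = '.' → open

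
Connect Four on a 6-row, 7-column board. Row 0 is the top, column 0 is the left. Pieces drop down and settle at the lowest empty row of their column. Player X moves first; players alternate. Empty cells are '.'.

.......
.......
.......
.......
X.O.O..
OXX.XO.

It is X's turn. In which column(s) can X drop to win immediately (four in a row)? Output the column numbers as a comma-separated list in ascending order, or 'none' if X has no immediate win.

col 0: drop X → no win
col 1: drop X → no win
col 2: drop X → no win
col 3: drop X → WIN!
col 4: drop X → no win
col 5: drop X → no win
col 6: drop X → no win

Answer: 3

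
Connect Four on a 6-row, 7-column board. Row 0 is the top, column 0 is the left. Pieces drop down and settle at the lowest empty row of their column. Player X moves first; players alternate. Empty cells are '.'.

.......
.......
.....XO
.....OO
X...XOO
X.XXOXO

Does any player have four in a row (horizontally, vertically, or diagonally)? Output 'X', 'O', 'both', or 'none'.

O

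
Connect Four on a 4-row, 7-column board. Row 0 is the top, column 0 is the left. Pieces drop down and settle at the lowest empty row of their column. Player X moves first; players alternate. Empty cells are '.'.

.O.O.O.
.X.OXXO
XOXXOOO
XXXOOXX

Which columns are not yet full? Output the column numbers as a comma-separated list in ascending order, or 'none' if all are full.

col 0: top cell = '.' → open
col 1: top cell = 'O' → FULL
col 2: top cell = '.' → open
col 3: top cell = 'O' → FULL
col 4: top cell = '.' → open
col 5: top cell = 'O' → FULL
col 6: top cell = '.' → open

Answer: 0,2,4,6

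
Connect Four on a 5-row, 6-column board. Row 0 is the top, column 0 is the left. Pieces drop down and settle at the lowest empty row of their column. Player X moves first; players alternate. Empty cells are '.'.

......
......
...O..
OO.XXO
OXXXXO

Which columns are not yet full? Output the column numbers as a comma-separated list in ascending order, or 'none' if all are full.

Answer: 0,1,2,3,4,5

Derivation:
col 0: top cell = '.' → open
col 1: top cell = '.' → open
col 2: top cell = '.' → open
col 3: top cell = '.' → open
col 4: top cell = '.' → open
col 5: top cell = '.' → open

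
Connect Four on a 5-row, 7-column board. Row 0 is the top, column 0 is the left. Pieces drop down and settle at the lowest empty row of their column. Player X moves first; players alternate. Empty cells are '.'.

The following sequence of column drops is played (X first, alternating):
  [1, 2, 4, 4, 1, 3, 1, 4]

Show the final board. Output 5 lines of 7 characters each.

Move 1: X drops in col 1, lands at row 4
Move 2: O drops in col 2, lands at row 4
Move 3: X drops in col 4, lands at row 4
Move 4: O drops in col 4, lands at row 3
Move 5: X drops in col 1, lands at row 3
Move 6: O drops in col 3, lands at row 4
Move 7: X drops in col 1, lands at row 2
Move 8: O drops in col 4, lands at row 2

Answer: .......
.......
.X..O..
.X..O..
.XOOX..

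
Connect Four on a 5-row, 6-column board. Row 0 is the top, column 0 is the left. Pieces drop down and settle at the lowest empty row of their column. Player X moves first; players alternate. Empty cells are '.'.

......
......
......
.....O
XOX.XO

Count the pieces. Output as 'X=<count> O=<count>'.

X=3 O=3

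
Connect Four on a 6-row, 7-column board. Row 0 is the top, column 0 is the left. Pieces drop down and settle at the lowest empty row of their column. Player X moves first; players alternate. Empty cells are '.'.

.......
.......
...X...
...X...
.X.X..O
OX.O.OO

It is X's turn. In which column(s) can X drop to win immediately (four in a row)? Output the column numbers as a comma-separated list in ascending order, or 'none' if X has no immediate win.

col 0: drop X → no win
col 1: drop X → no win
col 2: drop X → no win
col 3: drop X → WIN!
col 4: drop X → no win
col 5: drop X → no win
col 6: drop X → no win

Answer: 3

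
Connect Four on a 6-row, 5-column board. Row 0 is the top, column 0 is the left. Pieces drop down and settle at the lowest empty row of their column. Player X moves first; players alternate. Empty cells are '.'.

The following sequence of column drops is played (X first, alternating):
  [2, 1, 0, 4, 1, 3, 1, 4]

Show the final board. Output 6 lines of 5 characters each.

Move 1: X drops in col 2, lands at row 5
Move 2: O drops in col 1, lands at row 5
Move 3: X drops in col 0, lands at row 5
Move 4: O drops in col 4, lands at row 5
Move 5: X drops in col 1, lands at row 4
Move 6: O drops in col 3, lands at row 5
Move 7: X drops in col 1, lands at row 3
Move 8: O drops in col 4, lands at row 4

Answer: .....
.....
.....
.X...
.X..O
XOXOO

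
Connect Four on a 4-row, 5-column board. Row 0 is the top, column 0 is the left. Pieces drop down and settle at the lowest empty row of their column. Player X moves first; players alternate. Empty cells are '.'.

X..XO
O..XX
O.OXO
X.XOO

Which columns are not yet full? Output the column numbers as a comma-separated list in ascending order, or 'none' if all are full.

col 0: top cell = 'X' → FULL
col 1: top cell = '.' → open
col 2: top cell = '.' → open
col 3: top cell = 'X' → FULL
col 4: top cell = 'O' → FULL

Answer: 1,2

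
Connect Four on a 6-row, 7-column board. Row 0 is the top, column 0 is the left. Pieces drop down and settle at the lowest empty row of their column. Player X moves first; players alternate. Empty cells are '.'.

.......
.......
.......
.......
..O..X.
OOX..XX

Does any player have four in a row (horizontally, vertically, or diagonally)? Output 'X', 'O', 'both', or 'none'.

none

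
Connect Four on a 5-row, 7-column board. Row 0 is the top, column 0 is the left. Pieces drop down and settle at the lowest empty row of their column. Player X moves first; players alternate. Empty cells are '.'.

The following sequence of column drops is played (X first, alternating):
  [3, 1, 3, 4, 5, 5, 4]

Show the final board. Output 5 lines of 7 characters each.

Move 1: X drops in col 3, lands at row 4
Move 2: O drops in col 1, lands at row 4
Move 3: X drops in col 3, lands at row 3
Move 4: O drops in col 4, lands at row 4
Move 5: X drops in col 5, lands at row 4
Move 6: O drops in col 5, lands at row 3
Move 7: X drops in col 4, lands at row 3

Answer: .......
.......
.......
...XXO.
.O.XOX.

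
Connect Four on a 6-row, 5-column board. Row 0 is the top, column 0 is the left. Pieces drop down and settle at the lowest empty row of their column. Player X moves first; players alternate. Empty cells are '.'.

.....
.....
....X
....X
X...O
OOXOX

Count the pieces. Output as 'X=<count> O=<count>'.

X=5 O=4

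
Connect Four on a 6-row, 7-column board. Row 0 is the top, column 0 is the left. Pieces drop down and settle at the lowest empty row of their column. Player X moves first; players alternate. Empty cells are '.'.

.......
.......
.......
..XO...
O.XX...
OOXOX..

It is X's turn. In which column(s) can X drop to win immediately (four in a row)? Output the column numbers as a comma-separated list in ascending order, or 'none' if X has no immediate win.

Answer: 2

Derivation:
col 0: drop X → no win
col 1: drop X → no win
col 2: drop X → WIN!
col 3: drop X → no win
col 4: drop X → no win
col 5: drop X → no win
col 6: drop X → no win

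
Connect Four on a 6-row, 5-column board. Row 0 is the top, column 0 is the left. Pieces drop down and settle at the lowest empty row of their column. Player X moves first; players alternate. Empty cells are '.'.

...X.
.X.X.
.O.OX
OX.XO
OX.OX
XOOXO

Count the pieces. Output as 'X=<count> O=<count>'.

X=10 O=9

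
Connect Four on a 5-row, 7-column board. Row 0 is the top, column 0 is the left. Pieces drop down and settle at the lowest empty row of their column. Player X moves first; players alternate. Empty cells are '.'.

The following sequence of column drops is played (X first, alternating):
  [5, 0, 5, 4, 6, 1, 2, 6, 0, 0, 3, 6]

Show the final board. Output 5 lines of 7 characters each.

Answer: .......
.......
O.....O
X....XO
OOXXOXX

Derivation:
Move 1: X drops in col 5, lands at row 4
Move 2: O drops in col 0, lands at row 4
Move 3: X drops in col 5, lands at row 3
Move 4: O drops in col 4, lands at row 4
Move 5: X drops in col 6, lands at row 4
Move 6: O drops in col 1, lands at row 4
Move 7: X drops in col 2, lands at row 4
Move 8: O drops in col 6, lands at row 3
Move 9: X drops in col 0, lands at row 3
Move 10: O drops in col 0, lands at row 2
Move 11: X drops in col 3, lands at row 4
Move 12: O drops in col 6, lands at row 2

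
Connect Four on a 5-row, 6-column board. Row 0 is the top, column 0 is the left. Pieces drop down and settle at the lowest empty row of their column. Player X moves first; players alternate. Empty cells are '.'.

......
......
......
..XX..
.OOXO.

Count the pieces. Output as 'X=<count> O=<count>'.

X=3 O=3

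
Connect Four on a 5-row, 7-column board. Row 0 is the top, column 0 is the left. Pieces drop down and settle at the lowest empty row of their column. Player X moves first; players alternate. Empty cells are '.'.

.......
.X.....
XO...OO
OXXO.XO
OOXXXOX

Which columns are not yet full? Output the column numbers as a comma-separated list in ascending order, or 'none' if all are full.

Answer: 0,1,2,3,4,5,6

Derivation:
col 0: top cell = '.' → open
col 1: top cell = '.' → open
col 2: top cell = '.' → open
col 3: top cell = '.' → open
col 4: top cell = '.' → open
col 5: top cell = '.' → open
col 6: top cell = '.' → open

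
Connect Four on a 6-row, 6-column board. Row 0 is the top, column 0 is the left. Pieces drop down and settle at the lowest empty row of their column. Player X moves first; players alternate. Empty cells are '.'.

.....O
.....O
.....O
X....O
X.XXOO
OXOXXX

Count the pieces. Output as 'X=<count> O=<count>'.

X=8 O=8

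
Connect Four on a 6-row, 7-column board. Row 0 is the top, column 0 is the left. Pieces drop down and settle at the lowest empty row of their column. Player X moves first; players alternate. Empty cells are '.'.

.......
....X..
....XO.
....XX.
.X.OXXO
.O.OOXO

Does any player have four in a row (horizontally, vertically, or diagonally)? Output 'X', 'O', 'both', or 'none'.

X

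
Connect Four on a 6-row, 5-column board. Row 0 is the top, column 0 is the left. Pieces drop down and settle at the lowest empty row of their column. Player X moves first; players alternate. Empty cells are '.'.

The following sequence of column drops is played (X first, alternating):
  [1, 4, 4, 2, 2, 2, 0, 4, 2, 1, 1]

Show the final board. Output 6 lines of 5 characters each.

Answer: .....
.....
..X..
.XO.O
.OX.X
XXO.O

Derivation:
Move 1: X drops in col 1, lands at row 5
Move 2: O drops in col 4, lands at row 5
Move 3: X drops in col 4, lands at row 4
Move 4: O drops in col 2, lands at row 5
Move 5: X drops in col 2, lands at row 4
Move 6: O drops in col 2, lands at row 3
Move 7: X drops in col 0, lands at row 5
Move 8: O drops in col 4, lands at row 3
Move 9: X drops in col 2, lands at row 2
Move 10: O drops in col 1, lands at row 4
Move 11: X drops in col 1, lands at row 3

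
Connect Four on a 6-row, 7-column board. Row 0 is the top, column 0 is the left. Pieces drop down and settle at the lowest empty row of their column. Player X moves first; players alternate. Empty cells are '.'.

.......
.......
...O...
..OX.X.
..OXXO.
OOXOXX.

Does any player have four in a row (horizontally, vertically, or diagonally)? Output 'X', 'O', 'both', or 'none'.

none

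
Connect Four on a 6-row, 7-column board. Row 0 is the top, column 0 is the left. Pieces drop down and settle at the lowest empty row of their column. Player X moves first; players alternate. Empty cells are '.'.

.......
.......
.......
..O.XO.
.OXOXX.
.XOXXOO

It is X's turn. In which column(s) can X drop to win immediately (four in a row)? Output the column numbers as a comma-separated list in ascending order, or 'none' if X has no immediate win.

col 0: drop X → no win
col 1: drop X → no win
col 2: drop X → no win
col 3: drop X → no win
col 4: drop X → WIN!
col 5: drop X → no win
col 6: drop X → no win

Answer: 4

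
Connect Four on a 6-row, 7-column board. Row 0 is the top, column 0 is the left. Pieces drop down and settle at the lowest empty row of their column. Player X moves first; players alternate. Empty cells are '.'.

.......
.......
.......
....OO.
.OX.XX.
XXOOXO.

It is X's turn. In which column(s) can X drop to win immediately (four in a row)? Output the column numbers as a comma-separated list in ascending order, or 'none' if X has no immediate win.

col 0: drop X → no win
col 1: drop X → no win
col 2: drop X → no win
col 3: drop X → WIN!
col 4: drop X → no win
col 5: drop X → no win
col 6: drop X → no win

Answer: 3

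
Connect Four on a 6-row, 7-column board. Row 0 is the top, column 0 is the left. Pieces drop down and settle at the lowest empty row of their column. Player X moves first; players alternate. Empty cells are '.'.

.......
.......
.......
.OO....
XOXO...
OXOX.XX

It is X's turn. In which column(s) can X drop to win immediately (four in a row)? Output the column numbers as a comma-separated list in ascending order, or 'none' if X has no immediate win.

Answer: 4

Derivation:
col 0: drop X → no win
col 1: drop X → no win
col 2: drop X → no win
col 3: drop X → no win
col 4: drop X → WIN!
col 5: drop X → no win
col 6: drop X → no win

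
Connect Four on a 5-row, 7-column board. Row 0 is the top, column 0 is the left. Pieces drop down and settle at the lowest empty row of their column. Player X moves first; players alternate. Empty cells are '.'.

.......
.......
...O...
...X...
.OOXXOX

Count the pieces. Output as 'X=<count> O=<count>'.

X=4 O=4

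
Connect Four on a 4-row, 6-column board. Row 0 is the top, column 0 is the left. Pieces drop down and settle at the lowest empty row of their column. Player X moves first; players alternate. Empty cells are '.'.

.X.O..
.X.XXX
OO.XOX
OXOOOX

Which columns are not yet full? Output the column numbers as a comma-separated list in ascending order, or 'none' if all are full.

Answer: 0,2,4,5

Derivation:
col 0: top cell = '.' → open
col 1: top cell = 'X' → FULL
col 2: top cell = '.' → open
col 3: top cell = 'O' → FULL
col 4: top cell = '.' → open
col 5: top cell = '.' → open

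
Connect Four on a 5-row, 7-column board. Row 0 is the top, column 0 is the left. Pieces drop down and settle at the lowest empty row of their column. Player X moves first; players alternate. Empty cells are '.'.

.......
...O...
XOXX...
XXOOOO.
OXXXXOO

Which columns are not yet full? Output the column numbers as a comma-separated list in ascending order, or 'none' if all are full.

Answer: 0,1,2,3,4,5,6

Derivation:
col 0: top cell = '.' → open
col 1: top cell = '.' → open
col 2: top cell = '.' → open
col 3: top cell = '.' → open
col 4: top cell = '.' → open
col 5: top cell = '.' → open
col 6: top cell = '.' → open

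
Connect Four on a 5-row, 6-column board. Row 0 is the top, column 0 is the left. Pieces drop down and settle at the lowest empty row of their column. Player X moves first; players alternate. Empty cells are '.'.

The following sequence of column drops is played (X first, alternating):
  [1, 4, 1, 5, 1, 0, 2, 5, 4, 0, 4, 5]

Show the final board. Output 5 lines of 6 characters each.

Move 1: X drops in col 1, lands at row 4
Move 2: O drops in col 4, lands at row 4
Move 3: X drops in col 1, lands at row 3
Move 4: O drops in col 5, lands at row 4
Move 5: X drops in col 1, lands at row 2
Move 6: O drops in col 0, lands at row 4
Move 7: X drops in col 2, lands at row 4
Move 8: O drops in col 5, lands at row 3
Move 9: X drops in col 4, lands at row 3
Move 10: O drops in col 0, lands at row 3
Move 11: X drops in col 4, lands at row 2
Move 12: O drops in col 5, lands at row 2

Answer: ......
......
.X..XO
OX..XO
OXX.OO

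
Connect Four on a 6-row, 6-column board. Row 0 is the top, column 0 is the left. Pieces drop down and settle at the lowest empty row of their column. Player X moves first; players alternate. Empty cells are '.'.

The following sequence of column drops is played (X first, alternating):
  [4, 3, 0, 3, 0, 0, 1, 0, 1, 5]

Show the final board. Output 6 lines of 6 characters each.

Move 1: X drops in col 4, lands at row 5
Move 2: O drops in col 3, lands at row 5
Move 3: X drops in col 0, lands at row 5
Move 4: O drops in col 3, lands at row 4
Move 5: X drops in col 0, lands at row 4
Move 6: O drops in col 0, lands at row 3
Move 7: X drops in col 1, lands at row 5
Move 8: O drops in col 0, lands at row 2
Move 9: X drops in col 1, lands at row 4
Move 10: O drops in col 5, lands at row 5

Answer: ......
......
O.....
O.....
XX.O..
XX.OXO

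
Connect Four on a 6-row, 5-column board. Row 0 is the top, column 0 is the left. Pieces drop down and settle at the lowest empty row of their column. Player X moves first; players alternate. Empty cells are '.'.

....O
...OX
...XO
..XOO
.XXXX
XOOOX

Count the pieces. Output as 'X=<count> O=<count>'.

X=9 O=8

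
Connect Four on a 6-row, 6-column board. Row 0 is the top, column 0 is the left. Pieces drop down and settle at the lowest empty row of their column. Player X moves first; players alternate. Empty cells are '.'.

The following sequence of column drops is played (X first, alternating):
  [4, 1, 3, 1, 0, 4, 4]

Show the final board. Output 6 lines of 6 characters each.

Move 1: X drops in col 4, lands at row 5
Move 2: O drops in col 1, lands at row 5
Move 3: X drops in col 3, lands at row 5
Move 4: O drops in col 1, lands at row 4
Move 5: X drops in col 0, lands at row 5
Move 6: O drops in col 4, lands at row 4
Move 7: X drops in col 4, lands at row 3

Answer: ......
......
......
....X.
.O..O.
XO.XX.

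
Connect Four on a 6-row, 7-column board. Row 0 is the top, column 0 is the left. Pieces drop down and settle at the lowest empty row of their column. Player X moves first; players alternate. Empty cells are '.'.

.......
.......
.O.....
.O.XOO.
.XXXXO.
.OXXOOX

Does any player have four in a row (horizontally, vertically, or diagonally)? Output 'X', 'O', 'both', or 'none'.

X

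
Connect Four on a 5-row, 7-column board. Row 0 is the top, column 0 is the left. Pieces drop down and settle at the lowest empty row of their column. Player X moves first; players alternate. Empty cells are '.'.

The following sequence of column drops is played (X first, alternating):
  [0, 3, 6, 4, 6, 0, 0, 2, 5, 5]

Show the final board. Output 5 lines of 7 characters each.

Answer: .......
.......
X......
O....OX
X.OOOXX

Derivation:
Move 1: X drops in col 0, lands at row 4
Move 2: O drops in col 3, lands at row 4
Move 3: X drops in col 6, lands at row 4
Move 4: O drops in col 4, lands at row 4
Move 5: X drops in col 6, lands at row 3
Move 6: O drops in col 0, lands at row 3
Move 7: X drops in col 0, lands at row 2
Move 8: O drops in col 2, lands at row 4
Move 9: X drops in col 5, lands at row 4
Move 10: O drops in col 5, lands at row 3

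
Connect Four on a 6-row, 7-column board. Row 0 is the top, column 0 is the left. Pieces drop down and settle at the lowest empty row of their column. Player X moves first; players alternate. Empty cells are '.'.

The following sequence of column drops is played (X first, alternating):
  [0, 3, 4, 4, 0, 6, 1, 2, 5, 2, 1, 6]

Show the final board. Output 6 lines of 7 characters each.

Move 1: X drops in col 0, lands at row 5
Move 2: O drops in col 3, lands at row 5
Move 3: X drops in col 4, lands at row 5
Move 4: O drops in col 4, lands at row 4
Move 5: X drops in col 0, lands at row 4
Move 6: O drops in col 6, lands at row 5
Move 7: X drops in col 1, lands at row 5
Move 8: O drops in col 2, lands at row 5
Move 9: X drops in col 5, lands at row 5
Move 10: O drops in col 2, lands at row 4
Move 11: X drops in col 1, lands at row 4
Move 12: O drops in col 6, lands at row 4

Answer: .......
.......
.......
.......
XXO.O.O
XXOOXXO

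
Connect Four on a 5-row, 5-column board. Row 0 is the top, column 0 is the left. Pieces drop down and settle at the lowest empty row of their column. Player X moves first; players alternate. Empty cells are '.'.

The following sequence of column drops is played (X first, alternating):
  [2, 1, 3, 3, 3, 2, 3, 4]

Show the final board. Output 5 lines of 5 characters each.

Move 1: X drops in col 2, lands at row 4
Move 2: O drops in col 1, lands at row 4
Move 3: X drops in col 3, lands at row 4
Move 4: O drops in col 3, lands at row 3
Move 5: X drops in col 3, lands at row 2
Move 6: O drops in col 2, lands at row 3
Move 7: X drops in col 3, lands at row 1
Move 8: O drops in col 4, lands at row 4

Answer: .....
...X.
...X.
..OO.
.OXXO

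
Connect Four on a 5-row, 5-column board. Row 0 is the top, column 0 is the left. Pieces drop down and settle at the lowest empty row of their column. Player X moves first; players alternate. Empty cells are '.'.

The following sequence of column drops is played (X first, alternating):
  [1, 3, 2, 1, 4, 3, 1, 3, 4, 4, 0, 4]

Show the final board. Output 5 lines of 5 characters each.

Answer: .....
....O
.X.OO
.O.OX
XXXOX

Derivation:
Move 1: X drops in col 1, lands at row 4
Move 2: O drops in col 3, lands at row 4
Move 3: X drops in col 2, lands at row 4
Move 4: O drops in col 1, lands at row 3
Move 5: X drops in col 4, lands at row 4
Move 6: O drops in col 3, lands at row 3
Move 7: X drops in col 1, lands at row 2
Move 8: O drops in col 3, lands at row 2
Move 9: X drops in col 4, lands at row 3
Move 10: O drops in col 4, lands at row 2
Move 11: X drops in col 0, lands at row 4
Move 12: O drops in col 4, lands at row 1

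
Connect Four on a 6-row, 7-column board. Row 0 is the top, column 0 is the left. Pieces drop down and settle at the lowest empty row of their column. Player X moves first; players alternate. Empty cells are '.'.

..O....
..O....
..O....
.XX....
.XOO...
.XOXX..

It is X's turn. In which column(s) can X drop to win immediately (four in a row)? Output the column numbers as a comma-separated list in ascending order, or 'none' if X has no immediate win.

Answer: 1

Derivation:
col 0: drop X → no win
col 1: drop X → WIN!
col 3: drop X → no win
col 4: drop X → no win
col 5: drop X → no win
col 6: drop X → no win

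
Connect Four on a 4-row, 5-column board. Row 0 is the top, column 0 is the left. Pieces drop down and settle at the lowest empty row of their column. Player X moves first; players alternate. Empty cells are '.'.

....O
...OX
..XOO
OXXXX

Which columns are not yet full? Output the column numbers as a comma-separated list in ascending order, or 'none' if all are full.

col 0: top cell = '.' → open
col 1: top cell = '.' → open
col 2: top cell = '.' → open
col 3: top cell = '.' → open
col 4: top cell = 'O' → FULL

Answer: 0,1,2,3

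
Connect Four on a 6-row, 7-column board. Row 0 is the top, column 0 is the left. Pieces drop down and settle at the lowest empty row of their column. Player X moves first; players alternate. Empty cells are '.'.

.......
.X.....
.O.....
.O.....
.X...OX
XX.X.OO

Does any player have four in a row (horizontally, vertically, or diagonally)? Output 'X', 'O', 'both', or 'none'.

none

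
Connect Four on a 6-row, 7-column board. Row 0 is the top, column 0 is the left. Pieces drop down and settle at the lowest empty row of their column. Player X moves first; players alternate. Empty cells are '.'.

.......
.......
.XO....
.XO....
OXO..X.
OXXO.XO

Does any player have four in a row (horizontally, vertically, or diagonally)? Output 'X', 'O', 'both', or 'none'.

X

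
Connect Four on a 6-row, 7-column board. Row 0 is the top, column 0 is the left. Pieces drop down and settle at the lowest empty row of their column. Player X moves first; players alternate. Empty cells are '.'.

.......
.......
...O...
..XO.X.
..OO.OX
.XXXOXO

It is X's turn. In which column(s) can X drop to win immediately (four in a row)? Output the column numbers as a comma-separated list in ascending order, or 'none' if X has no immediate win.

Answer: 0

Derivation:
col 0: drop X → WIN!
col 1: drop X → no win
col 2: drop X → no win
col 3: drop X → no win
col 4: drop X → no win
col 5: drop X → no win
col 6: drop X → no win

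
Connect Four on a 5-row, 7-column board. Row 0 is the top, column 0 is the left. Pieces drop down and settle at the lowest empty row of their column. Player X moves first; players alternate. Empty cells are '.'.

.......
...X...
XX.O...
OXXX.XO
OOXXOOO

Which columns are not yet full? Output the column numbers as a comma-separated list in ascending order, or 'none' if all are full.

Answer: 0,1,2,3,4,5,6

Derivation:
col 0: top cell = '.' → open
col 1: top cell = '.' → open
col 2: top cell = '.' → open
col 3: top cell = '.' → open
col 4: top cell = '.' → open
col 5: top cell = '.' → open
col 6: top cell = '.' → open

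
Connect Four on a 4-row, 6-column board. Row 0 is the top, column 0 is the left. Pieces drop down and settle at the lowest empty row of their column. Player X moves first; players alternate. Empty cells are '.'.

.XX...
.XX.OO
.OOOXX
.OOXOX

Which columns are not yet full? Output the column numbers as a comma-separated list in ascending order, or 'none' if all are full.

col 0: top cell = '.' → open
col 1: top cell = 'X' → FULL
col 2: top cell = 'X' → FULL
col 3: top cell = '.' → open
col 4: top cell = '.' → open
col 5: top cell = '.' → open

Answer: 0,3,4,5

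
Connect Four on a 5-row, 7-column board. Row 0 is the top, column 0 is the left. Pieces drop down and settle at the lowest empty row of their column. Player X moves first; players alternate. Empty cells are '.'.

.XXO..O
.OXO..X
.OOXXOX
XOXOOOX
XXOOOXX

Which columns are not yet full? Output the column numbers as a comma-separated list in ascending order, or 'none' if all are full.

Answer: 0,4,5

Derivation:
col 0: top cell = '.' → open
col 1: top cell = 'X' → FULL
col 2: top cell = 'X' → FULL
col 3: top cell = 'O' → FULL
col 4: top cell = '.' → open
col 5: top cell = '.' → open
col 6: top cell = 'O' → FULL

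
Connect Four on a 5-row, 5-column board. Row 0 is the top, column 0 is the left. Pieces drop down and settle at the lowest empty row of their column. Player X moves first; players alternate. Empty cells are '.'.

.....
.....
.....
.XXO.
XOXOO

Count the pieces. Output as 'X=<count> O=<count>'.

X=4 O=4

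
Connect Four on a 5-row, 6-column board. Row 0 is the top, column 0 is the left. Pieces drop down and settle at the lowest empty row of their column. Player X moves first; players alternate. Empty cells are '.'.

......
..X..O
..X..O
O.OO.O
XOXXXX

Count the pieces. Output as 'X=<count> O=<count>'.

X=7 O=7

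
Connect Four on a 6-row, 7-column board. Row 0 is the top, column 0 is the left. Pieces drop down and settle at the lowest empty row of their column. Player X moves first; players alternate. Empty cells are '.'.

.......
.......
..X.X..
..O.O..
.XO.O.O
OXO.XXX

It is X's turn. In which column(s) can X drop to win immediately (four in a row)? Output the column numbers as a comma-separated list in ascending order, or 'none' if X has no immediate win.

col 0: drop X → no win
col 1: drop X → no win
col 2: drop X → no win
col 3: drop X → WIN!
col 4: drop X → no win
col 5: drop X → no win
col 6: drop X → no win

Answer: 3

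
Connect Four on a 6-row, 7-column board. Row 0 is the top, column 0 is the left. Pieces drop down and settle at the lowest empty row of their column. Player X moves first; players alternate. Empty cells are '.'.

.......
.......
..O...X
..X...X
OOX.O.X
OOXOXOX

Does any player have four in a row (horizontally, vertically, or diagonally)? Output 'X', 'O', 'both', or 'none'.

X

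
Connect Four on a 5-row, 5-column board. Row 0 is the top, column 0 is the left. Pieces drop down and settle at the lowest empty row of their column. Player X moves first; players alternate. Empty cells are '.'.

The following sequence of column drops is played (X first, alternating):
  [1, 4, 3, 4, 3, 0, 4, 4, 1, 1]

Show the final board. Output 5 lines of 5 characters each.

Answer: .....
....O
.O..X
.X.XO
OX.XO

Derivation:
Move 1: X drops in col 1, lands at row 4
Move 2: O drops in col 4, lands at row 4
Move 3: X drops in col 3, lands at row 4
Move 4: O drops in col 4, lands at row 3
Move 5: X drops in col 3, lands at row 3
Move 6: O drops in col 0, lands at row 4
Move 7: X drops in col 4, lands at row 2
Move 8: O drops in col 4, lands at row 1
Move 9: X drops in col 1, lands at row 3
Move 10: O drops in col 1, lands at row 2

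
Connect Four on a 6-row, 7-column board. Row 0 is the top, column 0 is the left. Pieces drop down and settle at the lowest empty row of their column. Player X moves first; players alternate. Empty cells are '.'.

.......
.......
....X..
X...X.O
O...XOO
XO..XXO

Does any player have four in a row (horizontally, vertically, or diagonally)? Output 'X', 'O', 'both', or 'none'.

X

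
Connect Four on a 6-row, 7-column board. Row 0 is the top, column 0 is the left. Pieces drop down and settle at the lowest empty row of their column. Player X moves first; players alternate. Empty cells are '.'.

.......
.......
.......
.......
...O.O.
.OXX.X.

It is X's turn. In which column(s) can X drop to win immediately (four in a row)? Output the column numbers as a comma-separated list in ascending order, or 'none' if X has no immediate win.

Answer: 4

Derivation:
col 0: drop X → no win
col 1: drop X → no win
col 2: drop X → no win
col 3: drop X → no win
col 4: drop X → WIN!
col 5: drop X → no win
col 6: drop X → no win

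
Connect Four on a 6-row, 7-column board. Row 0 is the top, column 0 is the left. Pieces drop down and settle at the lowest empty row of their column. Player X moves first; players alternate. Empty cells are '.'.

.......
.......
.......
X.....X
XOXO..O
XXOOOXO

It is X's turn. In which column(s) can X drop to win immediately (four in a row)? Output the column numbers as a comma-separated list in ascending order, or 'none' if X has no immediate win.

Answer: 0

Derivation:
col 0: drop X → WIN!
col 1: drop X → no win
col 2: drop X → no win
col 3: drop X → no win
col 4: drop X → no win
col 5: drop X → no win
col 6: drop X → no win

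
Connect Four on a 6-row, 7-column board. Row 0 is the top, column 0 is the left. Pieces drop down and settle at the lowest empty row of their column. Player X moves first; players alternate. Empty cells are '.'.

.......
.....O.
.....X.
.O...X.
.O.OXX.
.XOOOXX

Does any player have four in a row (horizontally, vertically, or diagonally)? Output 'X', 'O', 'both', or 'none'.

X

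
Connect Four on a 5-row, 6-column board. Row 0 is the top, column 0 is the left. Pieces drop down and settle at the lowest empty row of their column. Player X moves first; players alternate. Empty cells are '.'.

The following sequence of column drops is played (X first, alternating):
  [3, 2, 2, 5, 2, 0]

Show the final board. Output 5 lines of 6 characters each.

Answer: ......
......
..X...
..X...
O.OX.O

Derivation:
Move 1: X drops in col 3, lands at row 4
Move 2: O drops in col 2, lands at row 4
Move 3: X drops in col 2, lands at row 3
Move 4: O drops in col 5, lands at row 4
Move 5: X drops in col 2, lands at row 2
Move 6: O drops in col 0, lands at row 4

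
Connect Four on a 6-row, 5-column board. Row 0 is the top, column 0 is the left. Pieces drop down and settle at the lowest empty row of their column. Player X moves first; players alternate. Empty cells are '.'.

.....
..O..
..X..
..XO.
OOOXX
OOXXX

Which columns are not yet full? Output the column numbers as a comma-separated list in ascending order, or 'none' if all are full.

Answer: 0,1,2,3,4

Derivation:
col 0: top cell = '.' → open
col 1: top cell = '.' → open
col 2: top cell = '.' → open
col 3: top cell = '.' → open
col 4: top cell = '.' → open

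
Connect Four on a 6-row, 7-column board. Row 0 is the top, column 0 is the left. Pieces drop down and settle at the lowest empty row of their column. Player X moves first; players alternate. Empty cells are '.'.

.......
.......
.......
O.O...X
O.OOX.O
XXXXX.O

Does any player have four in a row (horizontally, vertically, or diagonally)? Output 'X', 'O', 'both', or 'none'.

X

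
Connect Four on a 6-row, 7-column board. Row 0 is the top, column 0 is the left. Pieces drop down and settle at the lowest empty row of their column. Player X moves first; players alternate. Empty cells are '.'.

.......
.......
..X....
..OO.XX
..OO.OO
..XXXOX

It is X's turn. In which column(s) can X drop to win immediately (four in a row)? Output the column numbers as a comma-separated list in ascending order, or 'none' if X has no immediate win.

Answer: 1

Derivation:
col 0: drop X → no win
col 1: drop X → WIN!
col 2: drop X → no win
col 3: drop X → no win
col 4: drop X → no win
col 5: drop X → no win
col 6: drop X → no win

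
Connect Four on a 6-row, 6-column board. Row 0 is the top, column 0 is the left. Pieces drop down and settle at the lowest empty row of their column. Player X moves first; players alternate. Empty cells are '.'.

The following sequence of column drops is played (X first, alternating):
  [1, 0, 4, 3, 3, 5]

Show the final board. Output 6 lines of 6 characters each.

Move 1: X drops in col 1, lands at row 5
Move 2: O drops in col 0, lands at row 5
Move 3: X drops in col 4, lands at row 5
Move 4: O drops in col 3, lands at row 5
Move 5: X drops in col 3, lands at row 4
Move 6: O drops in col 5, lands at row 5

Answer: ......
......
......
......
...X..
OX.OXO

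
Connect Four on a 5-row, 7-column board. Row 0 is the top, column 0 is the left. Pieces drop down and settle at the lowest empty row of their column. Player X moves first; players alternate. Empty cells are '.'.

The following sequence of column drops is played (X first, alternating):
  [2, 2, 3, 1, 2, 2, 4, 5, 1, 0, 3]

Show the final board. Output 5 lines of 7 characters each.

Answer: .......
..O....
..X....
.XOX...
OOXXXO.

Derivation:
Move 1: X drops in col 2, lands at row 4
Move 2: O drops in col 2, lands at row 3
Move 3: X drops in col 3, lands at row 4
Move 4: O drops in col 1, lands at row 4
Move 5: X drops in col 2, lands at row 2
Move 6: O drops in col 2, lands at row 1
Move 7: X drops in col 4, lands at row 4
Move 8: O drops in col 5, lands at row 4
Move 9: X drops in col 1, lands at row 3
Move 10: O drops in col 0, lands at row 4
Move 11: X drops in col 3, lands at row 3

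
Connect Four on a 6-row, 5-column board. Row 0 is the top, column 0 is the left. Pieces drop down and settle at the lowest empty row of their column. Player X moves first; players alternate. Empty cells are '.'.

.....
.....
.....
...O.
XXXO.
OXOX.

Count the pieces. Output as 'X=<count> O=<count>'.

X=5 O=4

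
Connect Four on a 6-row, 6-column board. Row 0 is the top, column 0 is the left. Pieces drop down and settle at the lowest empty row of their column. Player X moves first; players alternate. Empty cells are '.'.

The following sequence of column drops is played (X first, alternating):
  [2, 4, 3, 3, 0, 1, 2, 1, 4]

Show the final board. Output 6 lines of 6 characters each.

Answer: ......
......
......
......
.OXOX.
XOXXO.

Derivation:
Move 1: X drops in col 2, lands at row 5
Move 2: O drops in col 4, lands at row 5
Move 3: X drops in col 3, lands at row 5
Move 4: O drops in col 3, lands at row 4
Move 5: X drops in col 0, lands at row 5
Move 6: O drops in col 1, lands at row 5
Move 7: X drops in col 2, lands at row 4
Move 8: O drops in col 1, lands at row 4
Move 9: X drops in col 4, lands at row 4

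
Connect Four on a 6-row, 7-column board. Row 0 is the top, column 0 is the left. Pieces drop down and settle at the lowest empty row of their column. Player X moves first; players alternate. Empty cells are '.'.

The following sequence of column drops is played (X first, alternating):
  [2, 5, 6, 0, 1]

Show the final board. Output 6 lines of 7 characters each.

Answer: .......
.......
.......
.......
.......
OXX..OX

Derivation:
Move 1: X drops in col 2, lands at row 5
Move 2: O drops in col 5, lands at row 5
Move 3: X drops in col 6, lands at row 5
Move 4: O drops in col 0, lands at row 5
Move 5: X drops in col 1, lands at row 5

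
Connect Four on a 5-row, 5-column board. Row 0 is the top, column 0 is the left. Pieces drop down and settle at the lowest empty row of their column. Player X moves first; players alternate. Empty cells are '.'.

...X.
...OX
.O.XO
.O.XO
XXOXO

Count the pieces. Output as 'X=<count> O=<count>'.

X=7 O=7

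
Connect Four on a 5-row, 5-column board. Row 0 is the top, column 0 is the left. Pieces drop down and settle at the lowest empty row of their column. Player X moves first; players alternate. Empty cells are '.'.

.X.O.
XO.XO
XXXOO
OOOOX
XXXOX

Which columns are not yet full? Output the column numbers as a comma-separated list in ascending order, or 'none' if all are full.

Answer: 0,2,4

Derivation:
col 0: top cell = '.' → open
col 1: top cell = 'X' → FULL
col 2: top cell = '.' → open
col 3: top cell = 'O' → FULL
col 4: top cell = '.' → open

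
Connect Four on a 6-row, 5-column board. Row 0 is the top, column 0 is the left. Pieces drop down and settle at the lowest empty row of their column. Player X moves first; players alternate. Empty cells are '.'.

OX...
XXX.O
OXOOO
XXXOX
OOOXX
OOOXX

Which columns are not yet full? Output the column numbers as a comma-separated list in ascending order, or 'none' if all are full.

col 0: top cell = 'O' → FULL
col 1: top cell = 'X' → FULL
col 2: top cell = '.' → open
col 3: top cell = '.' → open
col 4: top cell = '.' → open

Answer: 2,3,4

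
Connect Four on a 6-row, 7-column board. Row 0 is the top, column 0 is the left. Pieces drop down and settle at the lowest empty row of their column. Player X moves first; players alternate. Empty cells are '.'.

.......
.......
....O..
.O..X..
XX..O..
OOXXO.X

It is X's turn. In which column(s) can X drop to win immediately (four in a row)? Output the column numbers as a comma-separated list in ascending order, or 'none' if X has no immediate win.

col 0: drop X → no win
col 1: drop X → no win
col 2: drop X → no win
col 3: drop X → no win
col 4: drop X → no win
col 5: drop X → no win
col 6: drop X → no win

Answer: none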